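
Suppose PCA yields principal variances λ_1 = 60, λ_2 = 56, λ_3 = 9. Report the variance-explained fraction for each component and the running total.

Step 1 — total variance = trace(Sigma) = Σ λ_i = 60 + 56 + 9 = 125.

Step 2 — fraction explained by component i = λ_i / Σ λ:
  PC1: 60/125 = 0.48
  PC2: 56/125 = 0.448
  PC3: 9/125 = 0.072

Step 3 — cumulative fraction after k components = (λ_1 + ... + λ_k) / Σ λ:
  k = 1: 60/125 = 0.48
  k = 2: (60 + 56)/125 = 116/125 = 0.928
  k = 3: (60 + 56 + 9)/125 = 125/125 = 1

Summary (fraction, with percent):

explained: PC1 0.48 (48%), PC2 0.448 (44.8%), PC3 0.072 (7.2%);  cumulative: 0.48, 0.928, 1


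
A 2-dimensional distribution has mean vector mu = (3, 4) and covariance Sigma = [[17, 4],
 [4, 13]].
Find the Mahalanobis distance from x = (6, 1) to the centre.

Step 1 — centre the observation: (x - mu) = (3, -3).

Step 2 — invert Sigma. det(Sigma) = 17·13 - (4)² = 205.
  Sigma^{-1} = (1/det) · [[d, -b], [-b, a]] = [[0.0634, -0.0195],
 [-0.0195, 0.0829]].

Step 3 — form the quadratic (x - mu)^T · Sigma^{-1} · (x - mu):
  Sigma^{-1} · (x - mu) = (0.2488, -0.3073).
  (x - mu)^T · [Sigma^{-1} · (x - mu)] = (3)·(0.2488) + (-3)·(-0.3073) = 1.6683.

Step 4 — take square root: d = √(1.6683) ≈ 1.2916.

d(x, mu) = √(1.6683) ≈ 1.2916


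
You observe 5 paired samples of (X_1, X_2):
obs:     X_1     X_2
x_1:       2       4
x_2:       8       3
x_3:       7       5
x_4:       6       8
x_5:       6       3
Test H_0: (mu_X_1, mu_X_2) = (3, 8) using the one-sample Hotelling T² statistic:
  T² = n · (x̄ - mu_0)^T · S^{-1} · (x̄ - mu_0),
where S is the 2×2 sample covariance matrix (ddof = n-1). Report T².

Step 1 — sample mean vector:
  mean(X_1) = (2 + 8 + 7 + 6 + 6) / 5 = 29/5 = 5.8
  mean(X_2) = (4 + 3 + 5 + 8 + 3) / 5 = 23/5 = 4.6
  x̄ = (5.8, 4.6),  deviation x̄ - mu_0 = (5.8, 4.6) - (3, 8) = (2.8, -3.4).

Step 2 — sample covariance matrix, S[i,j] = (1/(n-1)) · Σ_k (x_{k,i} - mean_i) · (x_{k,j} - mean_j), divisor n-1 = 4:
  S[X_1,X_1] = ((-3.8)·(-3.8) + (2.2)·(2.2) + (1.2)·(1.2) + (0.2)·(0.2) + (0.2)·(0.2)) / 4 = 20.8/4 = 5.2
  S[X_1,X_2] = ((-3.8)·(-0.6) + (2.2)·(-1.6) + (1.2)·(0.4) + (0.2)·(3.4) + (0.2)·(-1.6)) / 4 = -0.4/4 = -0.1
  S[X_2,X_2] = ((-0.6)·(-0.6) + (-1.6)·(-1.6) + (0.4)·(0.4) + (3.4)·(3.4) + (-1.6)·(-1.6)) / 4 = 17.2/4 = 4.3
  S = [[5.2, -0.1],
 [-0.1, 4.3]].

Step 3 — invert S. det(S) = 5.2·4.3 - (-0.1)² = 22.35.
  S^{-1} = (1/det) · [[d, -b], [-b, a]] = [[0.1924, 0.0045],
 [0.0045, 0.2327]].

Step 4 — quadratic form (x̄ - mu_0)^T · S^{-1} · (x̄ - mu_0):
  S^{-1} · (x̄ - mu_0) = (0.5235, -0.7785),
  (x̄ - mu_0)^T · [...] = (2.8)·(0.5235) + (-3.4)·(-0.7785) = 4.1128.

Step 5 — scale by n: T² = 5 · 4.1128 = 20.5638.

T² ≈ 20.5638


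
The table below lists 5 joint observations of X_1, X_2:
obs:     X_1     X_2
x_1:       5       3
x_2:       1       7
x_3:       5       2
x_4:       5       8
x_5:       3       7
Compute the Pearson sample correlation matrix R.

Step 1 — column means:
  mean(X_1) = (5 + 1 + 5 + 5 + 3) / 5 = 19/5 = 3.8
  mean(X_2) = (3 + 7 + 2 + 8 + 7) / 5 = 27/5 = 5.4

Step 2 — sample variances and covariances s[i,j] = (1/(n-1)) · Σ_k (x_{k,i} - mean_i) · (x_{k,j} - mean_j), with n-1 = 4:
  s[X_1,X_1] = ((1.2)·(1.2) + (-2.8)·(-2.8) + (1.2)·(1.2) + (1.2)·(1.2) + (-0.8)·(-0.8)) / 4 = 12.8/4 = 3.2
  s[X_1,X_2] = ((1.2)·(-2.4) + (-2.8)·(1.6) + (1.2)·(-3.4) + (1.2)·(2.6) + (-0.8)·(1.6)) / 4 = -9.6/4 = -2.4
  s[X_2,X_2] = ((-2.4)·(-2.4) + (1.6)·(1.6) + (-3.4)·(-3.4) + (2.6)·(2.6) + (1.6)·(1.6)) / 4 = 29.2/4 = 7.3
  Sample standard deviations s_i = √(s[i,i]):
  s(X_1) = √(3.2) = 1.7889
  s(X_2) = √(7.3) = 2.7019

Step 3 — r_{ij} = s_{ij} / (s_i · s_j):
  r[X_1,X_1] = 1 (diagonal).
  r[X_1,X_2] = -2.4 / (1.7889 · 2.7019) = -2.4 / 4.8332 = -0.4966
  r[X_2,X_2] = 1 (diagonal).

R is symmetric with unit diagonal. Assembling:

R = [[1, -0.4966],
 [-0.4966, 1]]


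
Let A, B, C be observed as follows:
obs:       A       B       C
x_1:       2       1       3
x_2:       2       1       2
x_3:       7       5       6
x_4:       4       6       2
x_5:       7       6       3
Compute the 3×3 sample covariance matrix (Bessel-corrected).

Step 1 — column means:
  mean(A) = (2 + 2 + 7 + 4 + 7) / 5 = 22/5 = 4.4
  mean(B) = (1 + 1 + 5 + 6 + 6) / 5 = 19/5 = 3.8
  mean(C) = (3 + 2 + 6 + 2 + 3) / 5 = 16/5 = 3.2

Step 2 — sample covariance S[i,j] = (1/(n-1)) · Σ_k (x_{k,i} - mean_i) · (x_{k,j} - mean_j), with n-1 = 4.
  S[A,A] = ((-2.4)·(-2.4) + (-2.4)·(-2.4) + (2.6)·(2.6) + (-0.4)·(-0.4) + (2.6)·(2.6)) / 4 = 25.2/4 = 6.3
  S[A,B] = ((-2.4)·(-2.8) + (-2.4)·(-2.8) + (2.6)·(1.2) + (-0.4)·(2.2) + (2.6)·(2.2)) / 4 = 21.4/4 = 5.35
  S[A,C] = ((-2.4)·(-0.2) + (-2.4)·(-1.2) + (2.6)·(2.8) + (-0.4)·(-1.2) + (2.6)·(-0.2)) / 4 = 10.6/4 = 2.65
  S[B,B] = ((-2.8)·(-2.8) + (-2.8)·(-2.8) + (1.2)·(1.2) + (2.2)·(2.2) + (2.2)·(2.2)) / 4 = 26.8/4 = 6.7
  S[B,C] = ((-2.8)·(-0.2) + (-2.8)·(-1.2) + (1.2)·(2.8) + (2.2)·(-1.2) + (2.2)·(-0.2)) / 4 = 4.2/4 = 1.05
  S[C,C] = ((-0.2)·(-0.2) + (-1.2)·(-1.2) + (2.8)·(2.8) + (-1.2)·(-1.2) + (-0.2)·(-0.2)) / 4 = 10.8/4 = 2.7

S is symmetric (S[j,i] = S[i,j]). Assembling:

S = [[6.3, 5.35, 2.65],
 [5.35, 6.7, 1.05],
 [2.65, 1.05, 2.7]]


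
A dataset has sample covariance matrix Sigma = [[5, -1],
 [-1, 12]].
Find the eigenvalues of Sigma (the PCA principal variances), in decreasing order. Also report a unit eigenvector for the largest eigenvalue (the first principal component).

Step 1 — characteristic polynomial of 2×2 Sigma:
  det(Sigma - λI) = λ² - trace · λ + det = 0.
  trace = 5 + 12 = 17, det = 5·12 - (-1)² = 59.
Step 2 — discriminant:
  Δ = trace² - 4·det = 289 - 236 = 53.
Step 3 — eigenvalues:
  λ = (trace ± √Δ)/2 = (17 ± 7.2801)/2,
  λ_1 = 12.1401,  λ_2 = 4.8599.

Step 4 — unit eigenvector for λ_1: solve (Sigma - λ_1 I)v = 0. First row:
  (5 - 12.1401)·v_x + (-1)·v_y = 0, i.e. (-7.1401)·v_x + (-1)·v_y = 0,
  so v ∝ (b, λ_1 - a) = (-1, 7.1401); multiply by -1 so the first entry is positive: u = (1, -7.1401).
  ||u|| = √((1)² + (-7.1401)²) = √(51.9804) ≈ 7.2097,
  v_1 = u/||u|| ≈ (0.1387, -0.9903) (||v_1|| = 1).

λ_1 = 12.1401,  λ_2 = 4.8599;  v_1 ≈ (0.1387, -0.9903)


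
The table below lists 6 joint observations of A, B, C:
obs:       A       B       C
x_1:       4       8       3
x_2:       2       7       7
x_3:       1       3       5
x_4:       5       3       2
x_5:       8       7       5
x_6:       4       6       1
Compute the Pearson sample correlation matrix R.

Step 1 — column means:
  mean(A) = (4 + 2 + 1 + 5 + 8 + 4) / 6 = 24/6 = 4
  mean(B) = (8 + 7 + 3 + 3 + 7 + 6) / 6 = 34/6 = 5.6667
  mean(C) = (3 + 7 + 5 + 2 + 5 + 1) / 6 = 23/6 = 3.8333

Step 2 — sample variances and covariances s[i,j] = (1/(n-1)) · Σ_k (x_{k,i} - mean_i) · (x_{k,j} - mean_j), with n-1 = 5:
  s[A,A] = ((0)·(0) + (-2)·(-2) + (-3)·(-3) + (1)·(1) + (4)·(4) + (0)·(0)) / 5 = 30/5 = 6
  s[A,B] = ((0)·(2.3333) + (-2)·(1.3333) + (-3)·(-2.6667) + (1)·(-2.6667) + (4)·(1.3333) + (0)·(0.3333)) / 5 = 8/5 = 1.6
  s[A,C] = ((0)·(-0.8333) + (-2)·(3.1667) + (-3)·(1.1667) + (1)·(-1.8333) + (4)·(1.1667) + (0)·(-2.8333)) / 5 = -7/5 = -1.4
  s[B,B] = ((2.3333)·(2.3333) + (1.3333)·(1.3333) + (-2.6667)·(-2.6667) + (-2.6667)·(-2.6667) + (1.3333)·(1.3333) + (0.3333)·(0.3333)) / 5 = 23.3333/5 = 4.6667
  s[B,C] = ((2.3333)·(-0.8333) + (1.3333)·(3.1667) + (-2.6667)·(1.1667) + (-2.6667)·(-1.8333) + (1.3333)·(1.1667) + (0.3333)·(-2.8333)) / 5 = 4.6667/5 = 0.9333
  s[C,C] = ((-0.8333)·(-0.8333) + (3.1667)·(3.1667) + (1.1667)·(1.1667) + (-1.8333)·(-1.8333) + (1.1667)·(1.1667) + (-2.8333)·(-2.8333)) / 5 = 24.8333/5 = 4.9667
  Sample standard deviations s_i = √(s[i,i]):
  s(A) = √(6) = 2.4495
  s(B) = √(4.6667) = 2.1602
  s(C) = √(4.9667) = 2.2286

Step 3 — r_{ij} = s_{ij} / (s_i · s_j):
  r[A,A] = 1 (diagonal).
  r[A,B] = 1.6 / (2.4495 · 2.1602) = 1.6 / 5.2915 = 0.3024
  r[A,C] = -1.4 / (2.4495 · 2.2286) = -1.4 / 5.4589 = -0.2565
  r[B,B] = 1 (diagonal).
  r[B,C] = 0.9333 / (2.1602 · 2.2286) = 0.9333 / 4.8143 = 0.1939
  r[C,C] = 1 (diagonal).

R is symmetric with unit diagonal. Assembling:

R = [[1, 0.3024, -0.2565],
 [0.3024, 1, 0.1939],
 [-0.2565, 0.1939, 1]]


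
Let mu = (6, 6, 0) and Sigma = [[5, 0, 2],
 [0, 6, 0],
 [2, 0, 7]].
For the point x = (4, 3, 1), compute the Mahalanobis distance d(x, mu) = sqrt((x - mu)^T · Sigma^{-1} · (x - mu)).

Step 1 — centre the observation: (x - mu) = (-2, -3, 1).

Step 2 — invert Sigma (cofactor / det for 3×3, or solve directly):
  Sigma^{-1} = [[0.2258, 0, -0.0645],
 [0, 0.1667, 0],
 [-0.0645, 0, 0.1613]].

Step 3 — form the quadratic (x - mu)^T · Sigma^{-1} · (x - mu):
  Sigma^{-1} · (x - mu) = (-0.5161, -0.5, 0.2903).
  (x - mu)^T · [Sigma^{-1} · (x - mu)] = (-2)·(-0.5161) + (-3)·(-0.5) + (1)·(0.2903) = 2.8226.

Step 4 — take square root: d = √(2.8226) ≈ 1.6801.

d(x, mu) = √(2.8226) ≈ 1.6801


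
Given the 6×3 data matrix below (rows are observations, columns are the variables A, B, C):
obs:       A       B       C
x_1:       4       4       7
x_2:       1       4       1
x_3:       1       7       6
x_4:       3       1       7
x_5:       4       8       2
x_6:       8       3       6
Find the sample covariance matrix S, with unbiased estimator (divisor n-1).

Step 1 — column means:
  mean(A) = (4 + 1 + 1 + 3 + 4 + 8) / 6 = 21/6 = 3.5
  mean(B) = (4 + 4 + 7 + 1 + 8 + 3) / 6 = 27/6 = 4.5
  mean(C) = (7 + 1 + 6 + 7 + 2 + 6) / 6 = 29/6 = 4.8333

Step 2 — sample covariance S[i,j] = (1/(n-1)) · Σ_k (x_{k,i} - mean_i) · (x_{k,j} - mean_j), with n-1 = 5.
  S[A,A] = ((0.5)·(0.5) + (-2.5)·(-2.5) + (-2.5)·(-2.5) + (-0.5)·(-0.5) + (0.5)·(0.5) + (4.5)·(4.5)) / 5 = 33.5/5 = 6.7
  S[A,B] = ((0.5)·(-0.5) + (-2.5)·(-0.5) + (-2.5)·(2.5) + (-0.5)·(-3.5) + (0.5)·(3.5) + (4.5)·(-1.5)) / 5 = -8.5/5 = -1.7
  S[A,C] = ((0.5)·(2.1667) + (-2.5)·(-3.8333) + (-2.5)·(1.1667) + (-0.5)·(2.1667) + (0.5)·(-2.8333) + (4.5)·(1.1667)) / 5 = 10.5/5 = 2.1
  S[B,B] = ((-0.5)·(-0.5) + (-0.5)·(-0.5) + (2.5)·(2.5) + (-3.5)·(-3.5) + (3.5)·(3.5) + (-1.5)·(-1.5)) / 5 = 33.5/5 = 6.7
  S[B,C] = ((-0.5)·(2.1667) + (-0.5)·(-3.8333) + (2.5)·(1.1667) + (-3.5)·(2.1667) + (3.5)·(-2.8333) + (-1.5)·(1.1667)) / 5 = -15.5/5 = -3.1
  S[C,C] = ((2.1667)·(2.1667) + (-3.8333)·(-3.8333) + (1.1667)·(1.1667) + (2.1667)·(2.1667) + (-2.8333)·(-2.8333) + (1.1667)·(1.1667)) / 5 = 34.8333/5 = 6.9667

S is symmetric (S[j,i] = S[i,j]). Assembling:

S = [[6.7, -1.7, 2.1],
 [-1.7, 6.7, -3.1],
 [2.1, -3.1, 6.9667]]


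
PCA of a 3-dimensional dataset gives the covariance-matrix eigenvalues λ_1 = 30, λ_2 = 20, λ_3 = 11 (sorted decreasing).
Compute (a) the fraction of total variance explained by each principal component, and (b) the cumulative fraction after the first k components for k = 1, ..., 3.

Step 1 — total variance = trace(Sigma) = Σ λ_i = 30 + 20 + 11 = 61.

Step 2 — fraction explained by component i = λ_i / Σ λ:
  PC1: 30/61 = 0.4918
  PC2: 20/61 = 0.3279
  PC3: 11/61 = 0.1803

Step 3 — cumulative fraction after k components = (λ_1 + ... + λ_k) / Σ λ:
  k = 1: 30/61 = 0.4918
  k = 2: (30 + 20)/61 = 50/61 = 0.8197
  k = 3: (30 + 20 + 11)/61 = 61/61 = 1

Summary (fraction, with percent):

explained: PC1 0.4918 (49.18%), PC2 0.3279 (32.79%), PC3 0.1803 (18.03%);  cumulative: 0.4918, 0.8197, 1


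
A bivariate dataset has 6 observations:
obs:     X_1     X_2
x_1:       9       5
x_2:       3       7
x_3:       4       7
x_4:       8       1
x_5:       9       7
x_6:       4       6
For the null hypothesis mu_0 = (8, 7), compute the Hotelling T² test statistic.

Step 1 — sample mean vector:
  mean(X_1) = (9 + 3 + 4 + 8 + 9 + 4) / 6 = 37/6 = 6.1667
  mean(X_2) = (5 + 7 + 7 + 1 + 7 + 6) / 6 = 33/6 = 5.5
  x̄ = (6.1667, 5.5),  deviation x̄ - mu_0 = (6.1667, 5.5) - (8, 7) = (-1.8333, -1.5).

Step 2 — sample covariance matrix, S[i,j] = (1/(n-1)) · Σ_k (x_{k,i} - mean_i) · (x_{k,j} - mean_j), divisor n-1 = 5:
  S[X_1,X_1] = ((2.8333)·(2.8333) + (-3.1667)·(-3.1667) + (-2.1667)·(-2.1667) + (1.8333)·(1.8333) + (2.8333)·(2.8333) + (-2.1667)·(-2.1667)) / 5 = 38.8333/5 = 7.7667
  S[X_1,X_2] = ((2.8333)·(-0.5) + (-3.1667)·(1.5) + (-2.1667)·(1.5) + (1.8333)·(-4.5) + (2.8333)·(1.5) + (-2.1667)·(0.5)) / 5 = -14.5/5 = -2.9
  S[X_2,X_2] = ((-0.5)·(-0.5) + (1.5)·(1.5) + (1.5)·(1.5) + (-4.5)·(-4.5) + (1.5)·(1.5) + (0.5)·(0.5)) / 5 = 27.5/5 = 5.5
  S = [[7.7667, -2.9],
 [-2.9, 5.5]].

Step 3 — invert S. det(S) = 7.7667·5.5 - (-2.9)² = 34.3067.
  S^{-1} = (1/det) · [[d, -b], [-b, a]] = [[0.1603, 0.0845],
 [0.0845, 0.2264]].

Step 4 — quadratic form (x̄ - mu_0)^T · S^{-1} · (x̄ - mu_0):
  S^{-1} · (x̄ - mu_0) = (-0.4207, -0.4946),
  (x̄ - mu_0)^T · [...] = (-1.8333)·(-0.4207) + (-1.5)·(-0.4946) = 1.5131.

Step 5 — scale by n: T² = 6 · 1.5131 = 9.0789.

T² ≈ 9.0789


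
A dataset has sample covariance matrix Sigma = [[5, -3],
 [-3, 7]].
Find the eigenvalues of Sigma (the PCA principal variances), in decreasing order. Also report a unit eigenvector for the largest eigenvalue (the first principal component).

Step 1 — characteristic polynomial of 2×2 Sigma:
  det(Sigma - λI) = λ² - trace · λ + det = 0.
  trace = 5 + 7 = 12, det = 5·7 - (-3)² = 26.
Step 2 — discriminant:
  Δ = trace² - 4·det = 144 - 104 = 40.
Step 3 — eigenvalues:
  λ = (trace ± √Δ)/2 = (12 ± 6.3246)/2,
  λ_1 = 9.1623,  λ_2 = 2.8377.

Step 4 — unit eigenvector for λ_1: solve (Sigma - λ_1 I)v = 0. First row:
  (5 - 9.1623)·v_x + (-3)·v_y = 0, i.e. (-4.1623)·v_x + (-3)·v_y = 0,
  so v ∝ (b, λ_1 - a) = (-3, 4.1623); multiply by -1 so the first entry is positive: u = (3, -4.1623).
  ||u|| = √((3)² + (-4.1623)²) = √(26.3246) ≈ 5.1307,
  v_1 = u/||u|| ≈ (0.5847, -0.8112) (||v_1|| = 1).

λ_1 = 9.1623,  λ_2 = 2.8377;  v_1 ≈ (0.5847, -0.8112)


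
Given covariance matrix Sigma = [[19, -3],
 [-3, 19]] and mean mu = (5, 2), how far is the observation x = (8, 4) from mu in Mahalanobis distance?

Step 1 — centre the observation: (x - mu) = (3, 2).

Step 2 — invert Sigma. det(Sigma) = 19·19 - (-3)² = 352.
  Sigma^{-1} = (1/det) · [[d, -b], [-b, a]] = [[0.054, 0.0085],
 [0.0085, 0.054]].

Step 3 — form the quadratic (x - mu)^T · Sigma^{-1} · (x - mu):
  Sigma^{-1} · (x - mu) = (0.179, 0.1335).
  (x - mu)^T · [Sigma^{-1} · (x - mu)] = (3)·(0.179) + (2)·(0.1335) = 0.804.

Step 4 — take square root: d = √(0.804) ≈ 0.8966.

d(x, mu) = √(0.804) ≈ 0.8966


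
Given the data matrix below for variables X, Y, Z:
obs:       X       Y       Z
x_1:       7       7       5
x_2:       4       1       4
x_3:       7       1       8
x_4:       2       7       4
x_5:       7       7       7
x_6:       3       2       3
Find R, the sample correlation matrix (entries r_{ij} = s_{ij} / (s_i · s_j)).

Step 1 — column means:
  mean(X) = (7 + 4 + 7 + 2 + 7 + 3) / 6 = 30/6 = 5
  mean(Y) = (7 + 1 + 1 + 7 + 7 + 2) / 6 = 25/6 = 4.1667
  mean(Z) = (5 + 4 + 8 + 4 + 7 + 3) / 6 = 31/6 = 5.1667

Step 2 — sample variances and covariances s[i,j] = (1/(n-1)) · Σ_k (x_{k,i} - mean_i) · (x_{k,j} - mean_j), with n-1 = 5:
  s[X,X] = ((2)·(2) + (-1)·(-1) + (2)·(2) + (-3)·(-3) + (2)·(2) + (-2)·(-2)) / 5 = 26/5 = 5.2
  s[X,Y] = ((2)·(2.8333) + (-1)·(-3.1667) + (2)·(-3.1667) + (-3)·(2.8333) + (2)·(2.8333) + (-2)·(-2.1667)) / 5 = 4/5 = 0.8
  s[X,Z] = ((2)·(-0.1667) + (-1)·(-1.1667) + (2)·(2.8333) + (-3)·(-1.1667) + (2)·(1.8333) + (-2)·(-2.1667)) / 5 = 18/5 = 3.6
  s[Y,Y] = ((2.8333)·(2.8333) + (-3.1667)·(-3.1667) + (-3.1667)·(-3.1667) + (2.8333)·(2.8333) + (2.8333)·(2.8333) + (-2.1667)·(-2.1667)) / 5 = 48.8333/5 = 9.7667
  s[Y,Z] = ((2.8333)·(-0.1667) + (-3.1667)·(-1.1667) + (-3.1667)·(2.8333) + (2.8333)·(-1.1667) + (2.8333)·(1.8333) + (-2.1667)·(-2.1667)) / 5 = 0.8333/5 = 0.1667
  s[Z,Z] = ((-0.1667)·(-0.1667) + (-1.1667)·(-1.1667) + (2.8333)·(2.8333) + (-1.1667)·(-1.1667) + (1.8333)·(1.8333) + (-2.1667)·(-2.1667)) / 5 = 18.8333/5 = 3.7667
  Sample standard deviations s_i = √(s[i,i]):
  s(X) = √(5.2) = 2.2804
  s(Y) = √(9.7667) = 3.1252
  s(Z) = √(3.7667) = 1.9408

Step 3 — r_{ij} = s_{ij} / (s_i · s_j):
  r[X,X] = 1 (diagonal).
  r[X,Y] = 0.8 / (2.2804 · 3.1252) = 0.8 / 7.1265 = 0.1123
  r[X,Z] = 3.6 / (2.2804 · 1.9408) = 3.6 / 4.4257 = 0.8134
  r[Y,Y] = 1 (diagonal).
  r[Y,Z] = 0.1667 / (3.1252 · 1.9408) = 0.1667 / 6.0653 = 0.0275
  r[Z,Z] = 1 (diagonal).

R is symmetric with unit diagonal. Assembling:

R = [[1, 0.1123, 0.8134],
 [0.1123, 1, 0.0275],
 [0.8134, 0.0275, 1]]


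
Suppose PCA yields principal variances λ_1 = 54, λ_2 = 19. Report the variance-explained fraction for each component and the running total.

Step 1 — total variance = trace(Sigma) = Σ λ_i = 54 + 19 = 73.

Step 2 — fraction explained by component i = λ_i / Σ λ:
  PC1: 54/73 = 0.7397
  PC2: 19/73 = 0.2603

Step 3 — cumulative fraction after k components = (λ_1 + ... + λ_k) / Σ λ:
  k = 1: 54/73 = 0.7397
  k = 2: (54 + 19)/73 = 73/73 = 1

Summary (fraction, with percent):

explained: PC1 0.7397 (73.97%), PC2 0.2603 (26.03%);  cumulative: 0.7397, 1


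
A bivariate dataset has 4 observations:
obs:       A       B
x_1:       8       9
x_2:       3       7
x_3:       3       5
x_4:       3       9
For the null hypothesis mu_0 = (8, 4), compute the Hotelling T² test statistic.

Step 1 — sample mean vector:
  mean(A) = (8 + 3 + 3 + 3) / 4 = 17/4 = 4.25
  mean(B) = (9 + 7 + 5 + 9) / 4 = 30/4 = 7.5
  x̄ = (4.25, 7.5),  deviation x̄ - mu_0 = (4.25, 7.5) - (8, 4) = (-3.75, 3.5).

Step 2 — sample covariance matrix, S[i,j] = (1/(n-1)) · Σ_k (x_{k,i} - mean_i) · (x_{k,j} - mean_j), divisor n-1 = 3:
  S[A,A] = ((3.75)·(3.75) + (-1.25)·(-1.25) + (-1.25)·(-1.25) + (-1.25)·(-1.25)) / 3 = 18.75/3 = 6.25
  S[A,B] = ((3.75)·(1.5) + (-1.25)·(-0.5) + (-1.25)·(-2.5) + (-1.25)·(1.5)) / 3 = 7.5/3 = 2.5
  S[B,B] = ((1.5)·(1.5) + (-0.5)·(-0.5) + (-2.5)·(-2.5) + (1.5)·(1.5)) / 3 = 11/3 = 3.6667
  S = [[6.25, 2.5],
 [2.5, 3.6667]].

Step 3 — invert S. det(S) = 6.25·3.6667 - (2.5)² = 16.6667.
  S^{-1} = (1/det) · [[d, -b], [-b, a]] = [[0.22, -0.15],
 [-0.15, 0.375]].

Step 4 — quadratic form (x̄ - mu_0)^T · S^{-1} · (x̄ - mu_0):
  S^{-1} · (x̄ - mu_0) = (-1.35, 1.875),
  (x̄ - mu_0)^T · [...] = (-3.75)·(-1.35) + (3.5)·(1.875) = 11.625.

Step 5 — scale by n: T² = 4 · 11.625 = 46.5.

T² ≈ 46.5


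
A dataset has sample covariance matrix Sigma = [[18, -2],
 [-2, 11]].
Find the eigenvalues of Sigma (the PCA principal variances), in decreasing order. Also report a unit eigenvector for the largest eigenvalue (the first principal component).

Step 1 — characteristic polynomial of 2×2 Sigma:
  det(Sigma - λI) = λ² - trace · λ + det = 0.
  trace = 18 + 11 = 29, det = 18·11 - (-2)² = 194.
Step 2 — discriminant:
  Δ = trace² - 4·det = 841 - 776 = 65.
Step 3 — eigenvalues:
  λ = (trace ± √Δ)/2 = (29 ± 8.0623)/2,
  λ_1 = 18.5311,  λ_2 = 10.4689.

Step 4 — unit eigenvector for λ_1: solve (Sigma - λ_1 I)v = 0. First row:
  (18 - 18.5311)·v_x + (-2)·v_y = 0, i.e. (-0.5311)·v_x + (-2)·v_y = 0,
  so v ∝ (b, λ_1 - a) = (-2, 0.5311); multiply by -1 so the first entry is positive: u = (2, -0.5311).
  ||u|| = √((2)² + (-0.5311)²) = √(4.2821) ≈ 2.0693,
  v_1 = u/||u|| ≈ (0.9665, -0.2567) (||v_1|| = 1).

λ_1 = 18.5311,  λ_2 = 10.4689;  v_1 ≈ (0.9665, -0.2567)


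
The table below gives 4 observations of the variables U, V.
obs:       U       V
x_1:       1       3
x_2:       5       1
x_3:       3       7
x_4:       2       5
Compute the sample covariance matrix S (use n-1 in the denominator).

Step 1 — column means:
  mean(U) = (1 + 5 + 3 + 2) / 4 = 11/4 = 2.75
  mean(V) = (3 + 1 + 7 + 5) / 4 = 16/4 = 4

Step 2 — sample covariance S[i,j] = (1/(n-1)) · Σ_k (x_{k,i} - mean_i) · (x_{k,j} - mean_j), with n-1 = 3.
  S[U,U] = ((-1.75)·(-1.75) + (2.25)·(2.25) + (0.25)·(0.25) + (-0.75)·(-0.75)) / 3 = 8.75/3 = 2.9167
  S[U,V] = ((-1.75)·(-1) + (2.25)·(-3) + (0.25)·(3) + (-0.75)·(1)) / 3 = -5/3 = -1.6667
  S[V,V] = ((-1)·(-1) + (-3)·(-3) + (3)·(3) + (1)·(1)) / 3 = 20/3 = 6.6667

S is symmetric (S[j,i] = S[i,j]). Assembling:

S = [[2.9167, -1.6667],
 [-1.6667, 6.6667]]


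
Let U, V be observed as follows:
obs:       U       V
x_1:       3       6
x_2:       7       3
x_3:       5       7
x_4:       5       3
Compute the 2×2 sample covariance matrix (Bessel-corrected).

Step 1 — column means:
  mean(U) = (3 + 7 + 5 + 5) / 4 = 20/4 = 5
  mean(V) = (6 + 3 + 7 + 3) / 4 = 19/4 = 4.75

Step 2 — sample covariance S[i,j] = (1/(n-1)) · Σ_k (x_{k,i} - mean_i) · (x_{k,j} - mean_j), with n-1 = 3.
  S[U,U] = ((-2)·(-2) + (2)·(2) + (0)·(0) + (0)·(0)) / 3 = 8/3 = 2.6667
  S[U,V] = ((-2)·(1.25) + (2)·(-1.75) + (0)·(2.25) + (0)·(-1.75)) / 3 = -6/3 = -2
  S[V,V] = ((1.25)·(1.25) + (-1.75)·(-1.75) + (2.25)·(2.25) + (-1.75)·(-1.75)) / 3 = 12.75/3 = 4.25

S is symmetric (S[j,i] = S[i,j]). Assembling:

S = [[2.6667, -2],
 [-2, 4.25]]


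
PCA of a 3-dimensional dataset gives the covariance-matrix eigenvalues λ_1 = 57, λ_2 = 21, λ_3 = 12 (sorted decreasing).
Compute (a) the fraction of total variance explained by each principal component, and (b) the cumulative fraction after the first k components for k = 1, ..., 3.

Step 1 — total variance = trace(Sigma) = Σ λ_i = 57 + 21 + 12 = 90.

Step 2 — fraction explained by component i = λ_i / Σ λ:
  PC1: 57/90 = 0.6333
  PC2: 21/90 = 0.2333
  PC3: 12/90 = 0.1333

Step 3 — cumulative fraction after k components = (λ_1 + ... + λ_k) / Σ λ:
  k = 1: 57/90 = 0.6333
  k = 2: (57 + 21)/90 = 78/90 = 0.8667
  k = 3: (57 + 21 + 12)/90 = 90/90 = 1

Summary (fraction, with percent):

explained: PC1 0.6333 (63.33%), PC2 0.2333 (23.33%), PC3 0.1333 (13.33%);  cumulative: 0.6333, 0.8667, 1


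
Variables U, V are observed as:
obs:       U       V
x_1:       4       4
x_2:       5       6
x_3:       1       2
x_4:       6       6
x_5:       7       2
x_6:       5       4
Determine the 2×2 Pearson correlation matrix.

Step 1 — column means:
  mean(U) = (4 + 5 + 1 + 6 + 7 + 5) / 6 = 28/6 = 4.6667
  mean(V) = (4 + 6 + 2 + 6 + 2 + 4) / 6 = 24/6 = 4

Step 2 — sample variances and covariances s[i,j] = (1/(n-1)) · Σ_k (x_{k,i} - mean_i) · (x_{k,j} - mean_j), with n-1 = 5:
  s[U,U] = ((-0.6667)·(-0.6667) + (0.3333)·(0.3333) + (-3.6667)·(-3.6667) + (1.3333)·(1.3333) + (2.3333)·(2.3333) + (0.3333)·(0.3333)) / 5 = 21.3333/5 = 4.2667
  s[U,V] = ((-0.6667)·(0) + (0.3333)·(2) + (-3.6667)·(-2) + (1.3333)·(2) + (2.3333)·(-2) + (0.3333)·(0)) / 5 = 6/5 = 1.2
  s[V,V] = ((0)·(0) + (2)·(2) + (-2)·(-2) + (2)·(2) + (-2)·(-2) + (0)·(0)) / 5 = 16/5 = 3.2
  Sample standard deviations s_i = √(s[i,i]):
  s(U) = √(4.2667) = 2.0656
  s(V) = √(3.2) = 1.7889

Step 3 — r_{ij} = s_{ij} / (s_i · s_j):
  r[U,U] = 1 (diagonal).
  r[U,V] = 1.2 / (2.0656 · 1.7889) = 1.2 / 3.695 = 0.3248
  r[V,V] = 1 (diagonal).

R is symmetric with unit diagonal. Assembling:

R = [[1, 0.3248],
 [0.3248, 1]]


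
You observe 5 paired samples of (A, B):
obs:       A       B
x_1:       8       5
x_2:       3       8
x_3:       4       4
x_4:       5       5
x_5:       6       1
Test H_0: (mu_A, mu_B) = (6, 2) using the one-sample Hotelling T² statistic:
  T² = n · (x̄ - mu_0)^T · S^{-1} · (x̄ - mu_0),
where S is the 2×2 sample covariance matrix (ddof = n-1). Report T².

Step 1 — sample mean vector:
  mean(A) = (8 + 3 + 4 + 5 + 6) / 5 = 26/5 = 5.2
  mean(B) = (5 + 8 + 4 + 5 + 1) / 5 = 23/5 = 4.6
  x̄ = (5.2, 4.6),  deviation x̄ - mu_0 = (5.2, 4.6) - (6, 2) = (-0.8, 2.6).

Step 2 — sample covariance matrix, S[i,j] = (1/(n-1)) · Σ_k (x_{k,i} - mean_i) · (x_{k,j} - mean_j), divisor n-1 = 4:
  S[A,A] = ((2.8)·(2.8) + (-2.2)·(-2.2) + (-1.2)·(-1.2) + (-0.2)·(-0.2) + (0.8)·(0.8)) / 4 = 14.8/4 = 3.7
  S[A,B] = ((2.8)·(0.4) + (-2.2)·(3.4) + (-1.2)·(-0.6) + (-0.2)·(0.4) + (0.8)·(-3.6)) / 4 = -8.6/4 = -2.15
  S[B,B] = ((0.4)·(0.4) + (3.4)·(3.4) + (-0.6)·(-0.6) + (0.4)·(0.4) + (-3.6)·(-3.6)) / 4 = 25.2/4 = 6.3
  S = [[3.7, -2.15],
 [-2.15, 6.3]].

Step 3 — invert S. det(S) = 3.7·6.3 - (-2.15)² = 18.6875.
  S^{-1} = (1/det) · [[d, -b], [-b, a]] = [[0.3371, 0.1151],
 [0.1151, 0.198]].

Step 4 — quadratic form (x̄ - mu_0)^T · S^{-1} · (x̄ - mu_0):
  S^{-1} · (x̄ - mu_0) = (0.0294, 0.4227),
  (x̄ - mu_0)^T · [...] = (-0.8)·(0.0294) + (2.6)·(0.4227) = 1.0756.

Step 5 — scale by n: T² = 5 · 1.0756 = 5.3779.

T² ≈ 5.3779


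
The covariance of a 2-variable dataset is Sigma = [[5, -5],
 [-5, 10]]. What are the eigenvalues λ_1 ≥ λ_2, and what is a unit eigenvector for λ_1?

Step 1 — characteristic polynomial of 2×2 Sigma:
  det(Sigma - λI) = λ² - trace · λ + det = 0.
  trace = 5 + 10 = 15, det = 5·10 - (-5)² = 25.
Step 2 — discriminant:
  Δ = trace² - 4·det = 225 - 100 = 125.
Step 3 — eigenvalues:
  λ = (trace ± √Δ)/2 = (15 ± 11.1803)/2,
  λ_1 = 13.0902,  λ_2 = 1.9098.

Step 4 — unit eigenvector for λ_1: solve (Sigma - λ_1 I)v = 0. First row:
  (5 - 13.0902)·v_x + (-5)·v_y = 0, i.e. (-8.0902)·v_x + (-5)·v_y = 0,
  so v ∝ (b, λ_1 - a) = (-5, 8.0902); multiply by -1 so the first entry is positive: u = (5, -8.0902).
  ||u|| = √((5)² + (-8.0902)²) = √(90.4508) ≈ 9.5106,
  v_1 = u/||u|| ≈ (0.5257, -0.8507) (||v_1|| = 1).

λ_1 = 13.0902,  λ_2 = 1.9098;  v_1 ≈ (0.5257, -0.8507)


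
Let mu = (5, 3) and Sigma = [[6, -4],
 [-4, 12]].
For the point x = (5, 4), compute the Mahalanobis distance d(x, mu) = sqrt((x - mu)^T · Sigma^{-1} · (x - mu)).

Step 1 — centre the observation: (x - mu) = (0, 1).

Step 2 — invert Sigma. det(Sigma) = 6·12 - (-4)² = 56.
  Sigma^{-1} = (1/det) · [[d, -b], [-b, a]] = [[0.2143, 0.0714],
 [0.0714, 0.1071]].

Step 3 — form the quadratic (x - mu)^T · Sigma^{-1} · (x - mu):
  Sigma^{-1} · (x - mu) = (0.0714, 0.1071).
  (x - mu)^T · [Sigma^{-1} · (x - mu)] = (0)·(0.0714) + (1)·(0.1071) = 0.1071.

Step 4 — take square root: d = √(0.1071) ≈ 0.3273.

d(x, mu) = √(0.1071) ≈ 0.3273


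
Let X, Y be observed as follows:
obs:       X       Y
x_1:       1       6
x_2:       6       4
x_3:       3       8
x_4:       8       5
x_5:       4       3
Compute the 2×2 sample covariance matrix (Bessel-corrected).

Step 1 — column means:
  mean(X) = (1 + 6 + 3 + 8 + 4) / 5 = 22/5 = 4.4
  mean(Y) = (6 + 4 + 8 + 5 + 3) / 5 = 26/5 = 5.2

Step 2 — sample covariance S[i,j] = (1/(n-1)) · Σ_k (x_{k,i} - mean_i) · (x_{k,j} - mean_j), with n-1 = 4.
  S[X,X] = ((-3.4)·(-3.4) + (1.6)·(1.6) + (-1.4)·(-1.4) + (3.6)·(3.6) + (-0.4)·(-0.4)) / 4 = 29.2/4 = 7.3
  S[X,Y] = ((-3.4)·(0.8) + (1.6)·(-1.2) + (-1.4)·(2.8) + (3.6)·(-0.2) + (-0.4)·(-2.2)) / 4 = -8.4/4 = -2.1
  S[Y,Y] = ((0.8)·(0.8) + (-1.2)·(-1.2) + (2.8)·(2.8) + (-0.2)·(-0.2) + (-2.2)·(-2.2)) / 4 = 14.8/4 = 3.7

S is symmetric (S[j,i] = S[i,j]). Assembling:

S = [[7.3, -2.1],
 [-2.1, 3.7]]


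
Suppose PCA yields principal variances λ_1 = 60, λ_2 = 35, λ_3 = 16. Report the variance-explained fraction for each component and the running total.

Step 1 — total variance = trace(Sigma) = Σ λ_i = 60 + 35 + 16 = 111.

Step 2 — fraction explained by component i = λ_i / Σ λ:
  PC1: 60/111 = 0.5405
  PC2: 35/111 = 0.3153
  PC3: 16/111 = 0.1441

Step 3 — cumulative fraction after k components = (λ_1 + ... + λ_k) / Σ λ:
  k = 1: 60/111 = 0.5405
  k = 2: (60 + 35)/111 = 95/111 = 0.8559
  k = 3: (60 + 35 + 16)/111 = 111/111 = 1

Summary (fraction, with percent):

explained: PC1 0.5405 (54.05%), PC2 0.3153 (31.53%), PC3 0.1441 (14.41%);  cumulative: 0.5405, 0.8559, 1


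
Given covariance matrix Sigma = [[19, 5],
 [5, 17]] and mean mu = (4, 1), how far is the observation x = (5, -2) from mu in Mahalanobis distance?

Step 1 — centre the observation: (x - mu) = (1, -3).

Step 2 — invert Sigma. det(Sigma) = 19·17 - (5)² = 298.
  Sigma^{-1} = (1/det) · [[d, -b], [-b, a]] = [[0.057, -0.0168],
 [-0.0168, 0.0638]].

Step 3 — form the quadratic (x - mu)^T · Sigma^{-1} · (x - mu):
  Sigma^{-1} · (x - mu) = (0.1074, -0.2081).
  (x - mu)^T · [Sigma^{-1} · (x - mu)] = (1)·(0.1074) + (-3)·(-0.2081) = 0.7315.

Step 4 — take square root: d = √(0.7315) ≈ 0.8553.

d(x, mu) = √(0.7315) ≈ 0.8553


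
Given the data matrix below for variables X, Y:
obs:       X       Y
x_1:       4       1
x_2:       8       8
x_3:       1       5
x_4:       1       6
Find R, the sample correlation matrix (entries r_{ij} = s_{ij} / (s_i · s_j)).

Step 1 — column means:
  mean(X) = (4 + 8 + 1 + 1) / 4 = 14/4 = 3.5
  mean(Y) = (1 + 8 + 5 + 6) / 4 = 20/4 = 5

Step 2 — sample variances and covariances s[i,j] = (1/(n-1)) · Σ_k (x_{k,i} - mean_i) · (x_{k,j} - mean_j), with n-1 = 3:
  s[X,X] = ((0.5)·(0.5) + (4.5)·(4.5) + (-2.5)·(-2.5) + (-2.5)·(-2.5)) / 3 = 33/3 = 11
  s[X,Y] = ((0.5)·(-4) + (4.5)·(3) + (-2.5)·(0) + (-2.5)·(1)) / 3 = 9/3 = 3
  s[Y,Y] = ((-4)·(-4) + (3)·(3) + (0)·(0) + (1)·(1)) / 3 = 26/3 = 8.6667
  Sample standard deviations s_i = √(s[i,i]):
  s(X) = √(11) = 3.3166
  s(Y) = √(8.6667) = 2.9439

Step 3 — r_{ij} = s_{ij} / (s_i · s_j):
  r[X,X] = 1 (diagonal).
  r[X,Y] = 3 / (3.3166 · 2.9439) = 3 / 9.7639 = 0.3073
  r[Y,Y] = 1 (diagonal).

R is symmetric with unit diagonal. Assembling:

R = [[1, 0.3073],
 [0.3073, 1]]


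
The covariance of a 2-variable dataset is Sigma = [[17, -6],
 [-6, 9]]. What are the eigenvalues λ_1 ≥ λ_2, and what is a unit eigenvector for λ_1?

Step 1 — characteristic polynomial of 2×2 Sigma:
  det(Sigma - λI) = λ² - trace · λ + det = 0.
  trace = 17 + 9 = 26, det = 17·9 - (-6)² = 117.
Step 2 — discriminant:
  Δ = trace² - 4·det = 676 - 468 = 208.
Step 3 — eigenvalues:
  λ = (trace ± √Δ)/2 = (26 ± 14.4222)/2,
  λ_1 = 20.2111,  λ_2 = 5.7889.

Step 4 — unit eigenvector for λ_1: solve (Sigma - λ_1 I)v = 0. First row:
  (17 - 20.2111)·v_x + (-6)·v_y = 0, i.e. (-3.2111)·v_x + (-6)·v_y = 0,
  so v ∝ (b, λ_1 - a) = (-6, 3.2111); multiply by -1 so the first entry is positive: u = (6, -3.2111).
  ||u|| = √((6)² + (-3.2111)²) = √(46.3112) ≈ 6.8052,
  v_1 = u/||u|| ≈ (0.8817, -0.4719) (||v_1|| = 1).

λ_1 = 20.2111,  λ_2 = 5.7889;  v_1 ≈ (0.8817, -0.4719)


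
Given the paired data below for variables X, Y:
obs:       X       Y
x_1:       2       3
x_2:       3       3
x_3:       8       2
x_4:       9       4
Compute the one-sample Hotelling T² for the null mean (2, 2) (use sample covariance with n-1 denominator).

Step 1 — sample mean vector:
  mean(X) = (2 + 3 + 8 + 9) / 4 = 22/4 = 5.5
  mean(Y) = (3 + 3 + 2 + 4) / 4 = 12/4 = 3
  x̄ = (5.5, 3),  deviation x̄ - mu_0 = (5.5, 3) - (2, 2) = (3.5, 1).

Step 2 — sample covariance matrix, S[i,j] = (1/(n-1)) · Σ_k (x_{k,i} - mean_i) · (x_{k,j} - mean_j), divisor n-1 = 3:
  S[X,X] = ((-3.5)·(-3.5) + (-2.5)·(-2.5) + (2.5)·(2.5) + (3.5)·(3.5)) / 3 = 37/3 = 12.3333
  S[X,Y] = ((-3.5)·(0) + (-2.5)·(0) + (2.5)·(-1) + (3.5)·(1)) / 3 = 1/3 = 0.3333
  S[Y,Y] = ((0)·(0) + (0)·(0) + (-1)·(-1) + (1)·(1)) / 3 = 2/3 = 0.6667
  S = [[12.3333, 0.3333],
 [0.3333, 0.6667]].

Step 3 — invert S. det(S) = 12.3333·0.6667 - (0.3333)² = 8.1111.
  S^{-1} = (1/det) · [[d, -b], [-b, a]] = [[0.0822, -0.0411],
 [-0.0411, 1.5205]].

Step 4 — quadratic form (x̄ - mu_0)^T · S^{-1} · (x̄ - mu_0):
  S^{-1} · (x̄ - mu_0) = (0.2466, 1.3767),
  (x̄ - mu_0)^T · [...] = (3.5)·(0.2466) + (1)·(1.3767) = 2.2397.

Step 5 — scale by n: T² = 4 · 2.2397 = 8.9589.

T² ≈ 8.9589


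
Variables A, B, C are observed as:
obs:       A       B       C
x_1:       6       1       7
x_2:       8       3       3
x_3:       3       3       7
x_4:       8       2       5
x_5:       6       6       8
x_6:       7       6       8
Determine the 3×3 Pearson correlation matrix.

Step 1 — column means:
  mean(A) = (6 + 8 + 3 + 8 + 6 + 7) / 6 = 38/6 = 6.3333
  mean(B) = (1 + 3 + 3 + 2 + 6 + 6) / 6 = 21/6 = 3.5
  mean(C) = (7 + 3 + 7 + 5 + 8 + 8) / 6 = 38/6 = 6.3333

Step 2 — sample variances and covariances s[i,j] = (1/(n-1)) · Σ_k (x_{k,i} - mean_i) · (x_{k,j} - mean_j), with n-1 = 5:
  s[A,A] = ((-0.3333)·(-0.3333) + (1.6667)·(1.6667) + (-3.3333)·(-3.3333) + (1.6667)·(1.6667) + (-0.3333)·(-0.3333) + (0.6667)·(0.6667)) / 5 = 17.3333/5 = 3.4667
  s[A,B] = ((-0.3333)·(-2.5) + (1.6667)·(-0.5) + (-3.3333)·(-0.5) + (1.6667)·(-1.5) + (-0.3333)·(2.5) + (0.6667)·(2.5)) / 5 = 0/5 = 0
  s[A,C] = ((-0.3333)·(0.6667) + (1.6667)·(-3.3333) + (-3.3333)·(0.6667) + (1.6667)·(-1.3333) + (-0.3333)·(1.6667) + (0.6667)·(1.6667)) / 5 = -9.6667/5 = -1.9333
  s[B,B] = ((-2.5)·(-2.5) + (-0.5)·(-0.5) + (-0.5)·(-0.5) + (-1.5)·(-1.5) + (2.5)·(2.5) + (2.5)·(2.5)) / 5 = 21.5/5 = 4.3
  s[B,C] = ((-2.5)·(0.6667) + (-0.5)·(-3.3333) + (-0.5)·(0.6667) + (-1.5)·(-1.3333) + (2.5)·(1.6667) + (2.5)·(1.6667)) / 5 = 10/5 = 2
  s[C,C] = ((0.6667)·(0.6667) + (-3.3333)·(-3.3333) + (0.6667)·(0.6667) + (-1.3333)·(-1.3333) + (1.6667)·(1.6667) + (1.6667)·(1.6667)) / 5 = 19.3333/5 = 3.8667
  Sample standard deviations s_i = √(s[i,i]):
  s(A) = √(3.4667) = 1.8619
  s(B) = √(4.3) = 2.0736
  s(C) = √(3.8667) = 1.9664

Step 3 — r_{ij} = s_{ij} / (s_i · s_j):
  r[A,A] = 1 (diagonal).
  r[A,B] = 0 / (1.8619 · 2.0736) = 0 / 3.8609 = 0
  r[A,C] = -1.9333 / (1.8619 · 1.9664) = -1.9333 / 3.6612 = -0.5281
  r[B,B] = 1 (diagonal).
  r[B,C] = 2 / (2.0736 · 1.9664) = 2 / 4.0776 = 0.4905
  r[C,C] = 1 (diagonal).

R is symmetric with unit diagonal. Assembling:

R = [[1, 0, -0.5281],
 [0, 1, 0.4905],
 [-0.5281, 0.4905, 1]]


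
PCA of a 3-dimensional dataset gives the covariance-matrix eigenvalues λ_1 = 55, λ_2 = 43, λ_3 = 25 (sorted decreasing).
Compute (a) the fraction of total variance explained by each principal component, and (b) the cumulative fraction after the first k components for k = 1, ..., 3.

Step 1 — total variance = trace(Sigma) = Σ λ_i = 55 + 43 + 25 = 123.

Step 2 — fraction explained by component i = λ_i / Σ λ:
  PC1: 55/123 = 0.4472
  PC2: 43/123 = 0.3496
  PC3: 25/123 = 0.2033

Step 3 — cumulative fraction after k components = (λ_1 + ... + λ_k) / Σ λ:
  k = 1: 55/123 = 0.4472
  k = 2: (55 + 43)/123 = 98/123 = 0.7967
  k = 3: (55 + 43 + 25)/123 = 123/123 = 1

Summary (fraction, with percent):

explained: PC1 0.4472 (44.72%), PC2 0.3496 (34.96%), PC3 0.2033 (20.33%);  cumulative: 0.4472, 0.7967, 1


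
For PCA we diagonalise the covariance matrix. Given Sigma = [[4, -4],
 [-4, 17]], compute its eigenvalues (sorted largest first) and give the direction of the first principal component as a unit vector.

Step 1 — characteristic polynomial of 2×2 Sigma:
  det(Sigma - λI) = λ² - trace · λ + det = 0.
  trace = 4 + 17 = 21, det = 4·17 - (-4)² = 52.
Step 2 — discriminant:
  Δ = trace² - 4·det = 441 - 208 = 233.
Step 3 — eigenvalues:
  λ = (trace ± √Δ)/2 = (21 ± 15.2643)/2,
  λ_1 = 18.1322,  λ_2 = 2.8678.

Step 4 — unit eigenvector for λ_1: solve (Sigma - λ_1 I)v = 0. First row:
  (4 - 18.1322)·v_x + (-4)·v_y = 0, i.e. (-14.1322)·v_x + (-4)·v_y = 0,
  so v ∝ (b, λ_1 - a) = (-4, 14.1322); multiply by -1 so the first entry is positive: u = (4, -14.1322).
  ||u|| = √((4)² + (-14.1322)²) = √(215.7182) ≈ 14.6873,
  v_1 = u/||u|| ≈ (0.2723, -0.9622) (||v_1|| = 1).

λ_1 = 18.1322,  λ_2 = 2.8678;  v_1 ≈ (0.2723, -0.9622)


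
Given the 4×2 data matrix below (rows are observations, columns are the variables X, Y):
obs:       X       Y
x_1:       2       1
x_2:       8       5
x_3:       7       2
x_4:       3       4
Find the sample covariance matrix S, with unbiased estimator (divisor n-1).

Step 1 — column means:
  mean(X) = (2 + 8 + 7 + 3) / 4 = 20/4 = 5
  mean(Y) = (1 + 5 + 2 + 4) / 4 = 12/4 = 3

Step 2 — sample covariance S[i,j] = (1/(n-1)) · Σ_k (x_{k,i} - mean_i) · (x_{k,j} - mean_j), with n-1 = 3.
  S[X,X] = ((-3)·(-3) + (3)·(3) + (2)·(2) + (-2)·(-2)) / 3 = 26/3 = 8.6667
  S[X,Y] = ((-3)·(-2) + (3)·(2) + (2)·(-1) + (-2)·(1)) / 3 = 8/3 = 2.6667
  S[Y,Y] = ((-2)·(-2) + (2)·(2) + (-1)·(-1) + (1)·(1)) / 3 = 10/3 = 3.3333

S is symmetric (S[j,i] = S[i,j]). Assembling:

S = [[8.6667, 2.6667],
 [2.6667, 3.3333]]


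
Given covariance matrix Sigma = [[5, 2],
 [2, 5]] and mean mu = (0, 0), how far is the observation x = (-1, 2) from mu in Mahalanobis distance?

Step 1 — centre the observation: (x - mu) = (-1, 2).

Step 2 — invert Sigma. det(Sigma) = 5·5 - (2)² = 21.
  Sigma^{-1} = (1/det) · [[d, -b], [-b, a]] = [[0.2381, -0.0952],
 [-0.0952, 0.2381]].

Step 3 — form the quadratic (x - mu)^T · Sigma^{-1} · (x - mu):
  Sigma^{-1} · (x - mu) = (-0.4286, 0.5714).
  (x - mu)^T · [Sigma^{-1} · (x - mu)] = (-1)·(-0.4286) + (2)·(0.5714) = 1.5714.

Step 4 — take square root: d = √(1.5714) ≈ 1.2536.

d(x, mu) = √(1.5714) ≈ 1.2536


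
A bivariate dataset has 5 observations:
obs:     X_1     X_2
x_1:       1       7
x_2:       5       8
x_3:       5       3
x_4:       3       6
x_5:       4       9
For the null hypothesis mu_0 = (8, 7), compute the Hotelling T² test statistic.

Step 1 — sample mean vector:
  mean(X_1) = (1 + 5 + 5 + 3 + 4) / 5 = 18/5 = 3.6
  mean(X_2) = (7 + 8 + 3 + 6 + 9) / 5 = 33/5 = 6.6
  x̄ = (3.6, 6.6),  deviation x̄ - mu_0 = (3.6, 6.6) - (8, 7) = (-4.4, -0.4).

Step 2 — sample covariance matrix, S[i,j] = (1/(n-1)) · Σ_k (x_{k,i} - mean_i) · (x_{k,j} - mean_j), divisor n-1 = 4:
  S[X_1,X_1] = ((-2.6)·(-2.6) + (1.4)·(1.4) + (1.4)·(1.4) + (-0.6)·(-0.6) + (0.4)·(0.4)) / 4 = 11.2/4 = 2.8
  S[X_1,X_2] = ((-2.6)·(0.4) + (1.4)·(1.4) + (1.4)·(-3.6) + (-0.6)·(-0.6) + (0.4)·(2.4)) / 4 = -2.8/4 = -0.7
  S[X_2,X_2] = ((0.4)·(0.4) + (1.4)·(1.4) + (-3.6)·(-3.6) + (-0.6)·(-0.6) + (2.4)·(2.4)) / 4 = 21.2/4 = 5.3
  S = [[2.8, -0.7],
 [-0.7, 5.3]].

Step 3 — invert S. det(S) = 2.8·5.3 - (-0.7)² = 14.35.
  S^{-1} = (1/det) · [[d, -b], [-b, a]] = [[0.3693, 0.0488],
 [0.0488, 0.1951]].

Step 4 — quadratic form (x̄ - mu_0)^T · S^{-1} · (x̄ - mu_0):
  S^{-1} · (x̄ - mu_0) = (-1.6446, -0.2927),
  (x̄ - mu_0)^T · [...] = (-4.4)·(-1.6446) + (-0.4)·(-0.2927) = 7.3533.

Step 5 — scale by n: T² = 5 · 7.3533 = 36.7666.

T² ≈ 36.7666


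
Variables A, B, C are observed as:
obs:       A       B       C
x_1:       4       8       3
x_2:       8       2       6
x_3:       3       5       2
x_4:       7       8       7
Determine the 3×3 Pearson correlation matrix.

Step 1 — column means:
  mean(A) = (4 + 8 + 3 + 7) / 4 = 22/4 = 5.5
  mean(B) = (8 + 2 + 5 + 8) / 4 = 23/4 = 5.75
  mean(C) = (3 + 6 + 2 + 7) / 4 = 18/4 = 4.5

Step 2 — sample variances and covariances s[i,j] = (1/(n-1)) · Σ_k (x_{k,i} - mean_i) · (x_{k,j} - mean_j), with n-1 = 3:
  s[A,A] = ((-1.5)·(-1.5) + (2.5)·(2.5) + (-2.5)·(-2.5) + (1.5)·(1.5)) / 3 = 17/3 = 5.6667
  s[A,B] = ((-1.5)·(2.25) + (2.5)·(-3.75) + (-2.5)·(-0.75) + (1.5)·(2.25)) / 3 = -7.5/3 = -2.5
  s[A,C] = ((-1.5)·(-1.5) + (2.5)·(1.5) + (-2.5)·(-2.5) + (1.5)·(2.5)) / 3 = 16/3 = 5.3333
  s[B,B] = ((2.25)·(2.25) + (-3.75)·(-3.75) + (-0.75)·(-0.75) + (2.25)·(2.25)) / 3 = 24.75/3 = 8.25
  s[B,C] = ((2.25)·(-1.5) + (-3.75)·(1.5) + (-0.75)·(-2.5) + (2.25)·(2.5)) / 3 = -1.5/3 = -0.5
  s[C,C] = ((-1.5)·(-1.5) + (1.5)·(1.5) + (-2.5)·(-2.5) + (2.5)·(2.5)) / 3 = 17/3 = 5.6667
  Sample standard deviations s_i = √(s[i,i]):
  s(A) = √(5.6667) = 2.3805
  s(B) = √(8.25) = 2.8723
  s(C) = √(5.6667) = 2.3805

Step 3 — r_{ij} = s_{ij} / (s_i · s_j):
  r[A,A] = 1 (diagonal).
  r[A,B] = -2.5 / (2.3805 · 2.8723) = -2.5 / 6.8374 = -0.3656
  r[A,C] = 5.3333 / (2.3805 · 2.3805) = 5.3333 / 5.6667 = 0.9412
  r[B,B] = 1 (diagonal).
  r[B,C] = -0.5 / (2.8723 · 2.3805) = -0.5 / 6.8374 = -0.0731
  r[C,C] = 1 (diagonal).

R is symmetric with unit diagonal. Assembling:

R = [[1, -0.3656, 0.9412],
 [-0.3656, 1, -0.0731],
 [0.9412, -0.0731, 1]]


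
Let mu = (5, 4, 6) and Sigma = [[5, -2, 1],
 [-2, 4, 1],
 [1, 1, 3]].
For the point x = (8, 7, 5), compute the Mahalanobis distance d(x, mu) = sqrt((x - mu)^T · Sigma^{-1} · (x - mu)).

Step 1 — centre the observation: (x - mu) = (3, 3, -1).

Step 2 — invert Sigma (cofactor / det for 3×3, or solve directly):
  Sigma^{-1} = [[0.3143, 0.2, -0.1714],
 [0.2, 0.4, -0.2],
 [-0.1714, -0.2, 0.4571]].

Step 3 — form the quadratic (x - mu)^T · Sigma^{-1} · (x - mu):
  Sigma^{-1} · (x - mu) = (1.7143, 2, -1.5714).
  (x - mu)^T · [Sigma^{-1} · (x - mu)] = (3)·(1.7143) + (3)·(2) + (-1)·(-1.5714) = 12.7143.

Step 4 — take square root: d = √(12.7143) ≈ 3.5657.

d(x, mu) = √(12.7143) ≈ 3.5657
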